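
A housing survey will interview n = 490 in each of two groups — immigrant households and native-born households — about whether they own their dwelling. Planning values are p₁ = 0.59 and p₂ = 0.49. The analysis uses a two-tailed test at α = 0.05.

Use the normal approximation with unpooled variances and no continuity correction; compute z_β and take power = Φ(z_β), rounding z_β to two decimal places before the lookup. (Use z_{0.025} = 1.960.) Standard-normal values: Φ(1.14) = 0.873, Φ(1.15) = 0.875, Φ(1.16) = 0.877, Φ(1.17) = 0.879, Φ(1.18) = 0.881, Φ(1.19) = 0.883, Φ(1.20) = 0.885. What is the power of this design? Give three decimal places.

z_β = |p₁−p₂|·√(n/[p₁q₁+p₂q₂]) − z_{α/2}
    = 0.10 · √(490/0.4918) − 1.960
    = 0.10 · 31.5649 − 1.960
    = 3.1565 − 1.960 = 1.1965 → 1.20
Power = Φ(1.20) = 0.885.

Power ≈ 0.885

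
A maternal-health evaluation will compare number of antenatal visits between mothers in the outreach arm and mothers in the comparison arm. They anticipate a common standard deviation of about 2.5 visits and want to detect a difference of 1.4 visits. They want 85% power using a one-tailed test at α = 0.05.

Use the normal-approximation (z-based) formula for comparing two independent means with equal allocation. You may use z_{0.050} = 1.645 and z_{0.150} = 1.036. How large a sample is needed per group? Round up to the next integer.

n = 46 per group

n = (z_α + z_β)² · (σ₁² + σ₂²) / δ²
  = (1.645 + 1.036)² · (2·2.5² = 12.5) / 1.4²
  = 7.1878 · 12.5 / 1.96
  = 45.84
Round up → n = 46 per group.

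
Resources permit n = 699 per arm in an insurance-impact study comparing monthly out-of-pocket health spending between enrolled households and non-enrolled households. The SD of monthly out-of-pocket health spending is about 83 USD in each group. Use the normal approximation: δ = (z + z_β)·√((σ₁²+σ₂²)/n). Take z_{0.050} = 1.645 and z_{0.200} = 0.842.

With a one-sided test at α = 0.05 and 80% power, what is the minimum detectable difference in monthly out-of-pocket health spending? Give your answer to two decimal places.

Minimum detectable difference ≈ 11.04 USD

δ = (z_α + z_β) · √((σ₁²+σ₂²)/n)
  = (1.645 + 0.842) · √(13778/699)
  = 2.487 · √19.711
  = 2.487 · 4.4397
  = 11.0416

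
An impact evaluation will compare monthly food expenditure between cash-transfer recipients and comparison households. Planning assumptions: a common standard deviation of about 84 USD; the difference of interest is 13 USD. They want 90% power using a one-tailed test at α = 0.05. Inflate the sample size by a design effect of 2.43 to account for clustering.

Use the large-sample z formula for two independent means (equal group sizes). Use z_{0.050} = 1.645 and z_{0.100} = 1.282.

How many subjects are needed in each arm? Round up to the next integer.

n = (z_α + z_β)² · (σ₁² + σ₂²) / δ²
  = (1.645 + 1.282)² · (2·84² = 14112) / 13²
  = 8.5673 · 14112 / 169
  = 715.40
Design effect: 2.43 × 715.40 = 1738.42.
Round up → n = 1739 per group.

n = 1739 per group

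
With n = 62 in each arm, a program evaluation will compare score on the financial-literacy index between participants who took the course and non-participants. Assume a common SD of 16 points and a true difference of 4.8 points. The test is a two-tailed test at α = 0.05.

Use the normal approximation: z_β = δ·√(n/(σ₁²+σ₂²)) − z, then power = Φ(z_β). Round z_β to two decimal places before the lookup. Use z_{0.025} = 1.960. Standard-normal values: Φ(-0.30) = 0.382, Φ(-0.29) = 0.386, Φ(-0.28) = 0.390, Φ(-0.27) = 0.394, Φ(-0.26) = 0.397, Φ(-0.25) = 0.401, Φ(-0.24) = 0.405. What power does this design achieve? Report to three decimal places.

Power ≈ 0.386

z_β = δ·√(n/(σ₁²+σ₂²)) − z_{α/2}
    = 4.8 · √(62/512) − 1.960
    = 4.8 · 0.34799 − 1.960
    = 1.6703 − 1.960 = -0.2897 → -0.29
Power = Φ(-0.29) = 0.386.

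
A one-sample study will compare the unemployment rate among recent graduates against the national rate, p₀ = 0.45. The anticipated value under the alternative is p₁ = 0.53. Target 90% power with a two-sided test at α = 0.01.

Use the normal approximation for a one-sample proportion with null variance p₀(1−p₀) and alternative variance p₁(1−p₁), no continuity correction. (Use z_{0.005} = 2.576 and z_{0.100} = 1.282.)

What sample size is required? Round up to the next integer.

n = 577

n = [z_{α/2}·√(p₀q₀) + z_β·√(p₁q₁)]² / (p₁ − p₀)²
  = [2.576·√(0.45·0.55) + 1.282·√(0.53·0.47)]² / (0.08)²
  = [2.576·0.4975 + 1.282·0.4991]² / 0.0064
  = [1.9214]² / 0.0064
  = 576.83
Round up → n = 577.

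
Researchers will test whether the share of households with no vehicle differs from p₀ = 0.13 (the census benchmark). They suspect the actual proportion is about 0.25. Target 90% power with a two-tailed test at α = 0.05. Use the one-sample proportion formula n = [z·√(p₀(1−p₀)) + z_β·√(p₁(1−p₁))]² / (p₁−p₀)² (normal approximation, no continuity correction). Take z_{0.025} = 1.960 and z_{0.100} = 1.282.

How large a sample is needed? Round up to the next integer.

n = 103

n = [z_{α/2}·√(p₀q₀) + z_β·√(p₁q₁)]² / (p₁ − p₀)²
  = [1.960·√(0.13·0.87) + 1.282·√(0.25·0.75)]² / (0.12)²
  = [1.960·0.3363 + 1.282·0.4330]² / 0.0144
  = [1.2143]² / 0.0144
  = 102.39
Round up → n = 103.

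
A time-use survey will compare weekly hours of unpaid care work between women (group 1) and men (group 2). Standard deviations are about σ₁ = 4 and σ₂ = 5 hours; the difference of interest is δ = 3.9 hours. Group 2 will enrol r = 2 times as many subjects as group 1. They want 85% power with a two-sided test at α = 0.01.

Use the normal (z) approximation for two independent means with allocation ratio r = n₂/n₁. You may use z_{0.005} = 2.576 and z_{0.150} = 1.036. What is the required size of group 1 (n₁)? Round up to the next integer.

n₁ = 25

n₁ = (z_{α/2} + z_β)² · (σ₁² + σ₂²/r) / δ²
   = (2.576 + 1.036)² · (4² + 5²/2) / 3.9²
   = 13.0465 · (16 + 12.5) / 15.21
   = 13.0465 · 28.5 / 15.21
   = 24.45
Round up → n₁ = 25; n₂ = r·n₁ = 2 × 25 = 50.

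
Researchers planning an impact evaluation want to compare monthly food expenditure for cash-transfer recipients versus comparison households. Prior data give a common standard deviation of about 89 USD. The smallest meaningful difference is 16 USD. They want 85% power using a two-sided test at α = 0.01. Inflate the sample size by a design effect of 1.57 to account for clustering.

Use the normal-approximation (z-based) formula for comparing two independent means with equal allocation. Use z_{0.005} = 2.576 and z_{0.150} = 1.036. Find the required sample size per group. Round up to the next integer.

n = 1268 per group

n = (z_{α/2} + z_β)² · (σ₁² + σ₂²) / δ²
  = (2.576 + 1.036)² · (2·89² = 15842) / 16²
  = 13.0465 · 15842 / 256
  = 807.36
Design effect: 1.57 × 807.36 = 1267.55.
Round up → n = 1268 per group.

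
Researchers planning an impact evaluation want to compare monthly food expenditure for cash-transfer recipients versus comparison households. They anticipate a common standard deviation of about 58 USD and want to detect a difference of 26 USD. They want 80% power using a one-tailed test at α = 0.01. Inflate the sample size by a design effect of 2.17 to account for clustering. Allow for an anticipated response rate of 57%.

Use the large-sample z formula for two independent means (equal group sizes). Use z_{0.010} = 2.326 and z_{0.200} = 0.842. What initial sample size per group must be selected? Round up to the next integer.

n = (z_α + z_β)² · (σ₁² + σ₂²) / δ²
  = (2.326 + 0.842)² · (2·58² = 6728) / 26²
  = 10.0362 · 6728 / 676
  = 99.89
Design effect: 2.17 × 99.89 = 216.76.
Adjust for 57% response: 216.76 / 0.57 = 380.27.
Round up → n = 381 per group.

n = 381 per group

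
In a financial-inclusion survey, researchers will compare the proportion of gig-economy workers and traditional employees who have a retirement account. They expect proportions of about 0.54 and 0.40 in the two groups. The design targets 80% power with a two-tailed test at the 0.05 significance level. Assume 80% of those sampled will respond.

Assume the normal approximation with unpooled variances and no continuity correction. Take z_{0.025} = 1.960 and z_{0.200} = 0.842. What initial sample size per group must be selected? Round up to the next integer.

n = 245 per group

n = (z_{α/2} + z_β)² · [p₁(1−p₁) + p₂(1−p₂)] / (p₁ − p₂)²
  = (1.960 + 0.842)² · (0.54·0.46 + 0.40·0.60) / (0.14)²
  = (2.802)² · (0.2484 + 0.2400) / 0.0196
  = 7.8512 · 0.4884 / 0.0196
  = 195.64
Adjust for 80% response: 195.64 / 0.80 = 244.55.
Round up → n = 245 per group.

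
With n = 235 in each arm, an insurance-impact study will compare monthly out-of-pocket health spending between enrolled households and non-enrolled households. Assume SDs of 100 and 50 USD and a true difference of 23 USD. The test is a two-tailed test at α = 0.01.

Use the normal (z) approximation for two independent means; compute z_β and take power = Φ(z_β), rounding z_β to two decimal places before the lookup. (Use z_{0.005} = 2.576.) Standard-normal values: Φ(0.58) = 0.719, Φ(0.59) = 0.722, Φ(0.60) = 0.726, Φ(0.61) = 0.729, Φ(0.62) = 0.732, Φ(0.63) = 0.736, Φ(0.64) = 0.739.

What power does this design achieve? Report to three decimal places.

z_β = δ·√(n/(σ₁²+σ₂²)) − z_{α/2}
    = 23 · √(235/12500) − 2.576
    = 23 · 0.13711 − 2.576
    = 3.1536 − 2.576 = 0.5776 → 0.58
Power = Φ(0.58) = 0.719.

Power ≈ 0.719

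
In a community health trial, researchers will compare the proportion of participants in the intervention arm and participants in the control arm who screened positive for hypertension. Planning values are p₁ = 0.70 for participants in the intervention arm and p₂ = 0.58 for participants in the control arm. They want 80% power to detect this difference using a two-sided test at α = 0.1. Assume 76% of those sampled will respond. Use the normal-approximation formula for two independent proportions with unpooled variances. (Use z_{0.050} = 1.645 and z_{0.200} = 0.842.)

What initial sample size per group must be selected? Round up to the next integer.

n = (z_{α/2} + z_β)² · [p₁(1−p₁) + p₂(1−p₂)] / (p₁ − p₂)²
  = (1.645 + 0.842)² · (0.70·0.30 + 0.58·0.42) / (0.12)²
  = (2.487)² · (0.2100 + 0.2436) / 0.0144
  = 6.1852 · 0.4536 / 0.0144
  = 194.83
Adjust for 76% response: 194.83 / 0.76 = 256.36.
Round up → n = 257 per group.

n = 257 per group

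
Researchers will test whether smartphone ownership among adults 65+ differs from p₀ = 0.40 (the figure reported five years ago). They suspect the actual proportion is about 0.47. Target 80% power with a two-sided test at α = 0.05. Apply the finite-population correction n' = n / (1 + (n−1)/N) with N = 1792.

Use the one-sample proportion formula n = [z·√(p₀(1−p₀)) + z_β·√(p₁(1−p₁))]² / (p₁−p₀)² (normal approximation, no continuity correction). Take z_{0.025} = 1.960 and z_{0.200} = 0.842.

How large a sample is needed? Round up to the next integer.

n = 320

n = [z_{α/2}·√(p₀q₀) + z_β·√(p₁q₁)]² / (p₁ − p₀)²
  = [1.960·√(0.40·0.60) + 0.842·√(0.47·0.53)]² / (0.07)²
  = [1.960·0.4899 + 0.842·0.4991]² / 0.0049
  = [1.3804]² / 0.0049
  = 388.90
Finite-population correction (N = 1792): 388.90 / (1 + (388.90 − 1)/1792) = 319.70.
Round up → n = 320.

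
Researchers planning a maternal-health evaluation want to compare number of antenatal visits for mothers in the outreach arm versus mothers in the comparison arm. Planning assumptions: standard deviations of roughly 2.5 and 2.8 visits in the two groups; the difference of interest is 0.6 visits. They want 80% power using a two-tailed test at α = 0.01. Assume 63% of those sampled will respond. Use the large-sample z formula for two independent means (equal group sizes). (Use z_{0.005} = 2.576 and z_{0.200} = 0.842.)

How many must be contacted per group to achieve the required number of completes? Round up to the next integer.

n = 726 per group

n = (z_{α/2} + z_β)² · (σ₁² + σ₂²) / δ²
  = (2.576 + 0.842)² · (2.5² + 2.8² = 14.09) / 0.6²
  = 11.6827 · 14.09 / 0.36
  = 457.25
Adjust for 63% response: 457.25 / 0.63 = 725.79.
Round up → n = 726 per group.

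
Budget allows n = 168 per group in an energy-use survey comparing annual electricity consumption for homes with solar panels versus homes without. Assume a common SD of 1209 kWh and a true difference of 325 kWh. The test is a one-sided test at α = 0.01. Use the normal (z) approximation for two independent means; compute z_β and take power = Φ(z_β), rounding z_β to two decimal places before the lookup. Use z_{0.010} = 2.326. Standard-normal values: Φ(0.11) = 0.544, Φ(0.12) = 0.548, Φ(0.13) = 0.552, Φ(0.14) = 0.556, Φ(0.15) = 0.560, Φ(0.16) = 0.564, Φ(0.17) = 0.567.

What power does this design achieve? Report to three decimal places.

Power ≈ 0.556

z_β = δ·√(n/(σ₁²+σ₂²)) − z_α
    = 325 · √(168/2923362) − 2.326
    = 325 · 0.00758 − 2.326
    = 2.4638 − 2.326 = 0.1378 → 0.14
Power = Φ(0.14) = 0.556.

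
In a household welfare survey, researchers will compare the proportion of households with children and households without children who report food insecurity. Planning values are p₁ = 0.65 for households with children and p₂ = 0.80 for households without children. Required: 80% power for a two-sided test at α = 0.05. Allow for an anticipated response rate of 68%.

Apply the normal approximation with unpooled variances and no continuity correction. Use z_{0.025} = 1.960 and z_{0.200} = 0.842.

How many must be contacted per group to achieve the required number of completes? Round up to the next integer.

n = 199 per group

n = (z_{α/2} + z_β)² · [p₁(1−p₁) + p₂(1−p₂)] / (p₁ − p₂)²
  = (1.960 + 0.842)² · (0.65·0.35 + 0.80·0.20) / (-0.15)²
  = (2.802)² · (0.2275 + 0.1600) / 0.0225
  = 7.8512 · 0.3875 / 0.0225
  = 135.22
Adjust for 68% response: 135.22 / 0.68 = 198.85.
Round up → n = 199 per group.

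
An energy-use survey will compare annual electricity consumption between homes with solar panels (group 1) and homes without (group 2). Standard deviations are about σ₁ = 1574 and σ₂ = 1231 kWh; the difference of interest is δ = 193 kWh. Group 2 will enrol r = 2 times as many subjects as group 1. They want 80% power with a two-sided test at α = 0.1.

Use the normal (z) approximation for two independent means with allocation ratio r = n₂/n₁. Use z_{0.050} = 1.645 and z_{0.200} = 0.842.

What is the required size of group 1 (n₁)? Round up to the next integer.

n₁ = (z_{α/2} + z_β)² · (σ₁² + σ₂²/r) / δ²
   = (1.645 + 0.842)² · (1574² + 1231²/2) / 193²
   = 6.1852 · (2477476 + 757680.5) / 37249
   = 6.1852 · 3235156.5 / 37249
   = 537.20
Round up → n₁ = 538; n₂ = r·n₁ = 2 × 538 = 1076.

n₁ = 538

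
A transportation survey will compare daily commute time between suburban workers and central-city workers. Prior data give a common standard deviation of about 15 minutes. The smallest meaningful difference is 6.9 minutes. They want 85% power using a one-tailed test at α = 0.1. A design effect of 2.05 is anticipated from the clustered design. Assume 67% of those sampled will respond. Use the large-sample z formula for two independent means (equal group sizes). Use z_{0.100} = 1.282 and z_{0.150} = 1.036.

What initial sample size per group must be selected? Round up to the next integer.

n = 156 per group

n = (z_α + z_β)² · (σ₁² + σ₂²) / δ²
  = (1.282 + 1.036)² · (2·15² = 450) / 6.9²
  = 5.3731 · 450 / 47.61
  = 50.79
Design effect: 2.05 × 50.79 = 104.11.
Adjust for 67% response: 104.11 / 0.67 = 155.39.
Round up → n = 156 per group.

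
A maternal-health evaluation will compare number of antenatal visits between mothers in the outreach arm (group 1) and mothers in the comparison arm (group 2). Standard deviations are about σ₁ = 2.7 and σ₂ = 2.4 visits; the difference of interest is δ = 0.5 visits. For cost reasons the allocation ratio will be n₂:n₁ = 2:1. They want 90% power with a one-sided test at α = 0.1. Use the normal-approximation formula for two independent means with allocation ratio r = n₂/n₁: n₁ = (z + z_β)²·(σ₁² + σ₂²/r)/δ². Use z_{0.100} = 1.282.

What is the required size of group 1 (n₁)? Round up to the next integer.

n₁ = (z_α + z_β)² · (σ₁² + σ₂²/r) / δ²
   = (1.282 + 1.282)² · (2.7² + 2.4²/2) / 0.5²
   = 6.5741 · (7.29 + 2.88) / 0.25
   = 6.5741 · 10.17 / 0.25
   = 267.43
Round up → n₁ = 268; n₂ = r·n₁ = 2 × 268 = 536.

n₁ = 268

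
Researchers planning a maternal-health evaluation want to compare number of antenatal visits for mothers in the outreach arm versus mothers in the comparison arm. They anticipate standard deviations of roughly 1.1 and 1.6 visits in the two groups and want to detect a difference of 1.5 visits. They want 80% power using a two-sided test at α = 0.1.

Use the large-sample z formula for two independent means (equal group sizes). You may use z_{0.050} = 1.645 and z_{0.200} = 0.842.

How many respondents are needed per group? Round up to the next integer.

n = 11 per group

n = (z_{α/2} + z_β)² · (σ₁² + σ₂²) / δ²
  = (1.645 + 0.842)² · (1.1² + 1.6² = 3.77) / 1.5²
  = 6.1852 · 3.77 / 2.25
  = 10.36
Round up → n = 11 per group.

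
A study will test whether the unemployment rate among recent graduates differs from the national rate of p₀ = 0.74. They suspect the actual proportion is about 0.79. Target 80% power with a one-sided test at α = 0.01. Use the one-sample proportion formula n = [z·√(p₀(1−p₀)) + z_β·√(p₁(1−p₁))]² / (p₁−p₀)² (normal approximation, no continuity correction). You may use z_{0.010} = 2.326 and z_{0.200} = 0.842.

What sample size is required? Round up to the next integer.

n = 744

n = [z_α·√(p₀q₀) + z_β·√(p₁q₁)]² / (p₁ − p₀)²
  = [2.326·√(0.74·0.26) + 0.842·√(0.79·0.21)]² / (0.05)²
  = [2.326·0.4386 + 0.842·0.4073]² / 0.0025
  = [1.3632]² / 0.0025
  = 743.34
Round up → n = 744.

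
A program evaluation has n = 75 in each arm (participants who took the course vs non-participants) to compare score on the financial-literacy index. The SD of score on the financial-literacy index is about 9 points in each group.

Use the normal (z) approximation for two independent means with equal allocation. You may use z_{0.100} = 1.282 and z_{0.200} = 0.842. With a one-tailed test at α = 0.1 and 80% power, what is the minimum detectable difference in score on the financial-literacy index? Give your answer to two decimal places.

δ = (z_α + z_β) · √((σ₁²+σ₂²)/n)
  = (1.282 + 0.842) · √(162/75)
  = 2.124 · √2.16
  = 2.124 · 1.4697
  = 3.1216

Minimum detectable difference ≈ 3.12 points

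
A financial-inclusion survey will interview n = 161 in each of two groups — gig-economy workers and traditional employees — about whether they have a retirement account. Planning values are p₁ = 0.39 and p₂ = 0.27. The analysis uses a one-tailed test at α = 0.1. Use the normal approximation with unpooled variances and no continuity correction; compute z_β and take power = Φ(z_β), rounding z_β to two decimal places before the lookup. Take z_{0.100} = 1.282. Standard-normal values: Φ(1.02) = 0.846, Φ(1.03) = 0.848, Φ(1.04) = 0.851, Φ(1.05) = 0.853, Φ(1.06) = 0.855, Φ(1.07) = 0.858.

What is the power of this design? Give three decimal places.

Power ≈ 0.848

z_β = |p₁−p₂|·√(n/[p₁q₁+p₂q₂]) − z_α
    = 0.12 · √(161/0.4350) − 1.282
    = 0.12 · 19.2384 − 1.282
    = 2.3086 − 1.282 = 1.0266 → 1.03
Power = Φ(1.03) = 0.848.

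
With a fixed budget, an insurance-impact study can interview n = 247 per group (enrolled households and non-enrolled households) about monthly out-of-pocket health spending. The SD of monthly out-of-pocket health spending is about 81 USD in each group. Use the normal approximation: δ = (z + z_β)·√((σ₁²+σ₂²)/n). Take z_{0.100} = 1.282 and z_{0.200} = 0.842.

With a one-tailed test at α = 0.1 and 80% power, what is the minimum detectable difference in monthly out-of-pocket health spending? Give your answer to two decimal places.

δ = (z_α + z_β) · √((σ₁²+σ₂²)/n)
  = (1.282 + 0.842) · √(13122/247)
  = 2.124 · √53.1255
  = 2.124 · 7.2887
  = 15.4813

Minimum detectable difference ≈ 15.48 USD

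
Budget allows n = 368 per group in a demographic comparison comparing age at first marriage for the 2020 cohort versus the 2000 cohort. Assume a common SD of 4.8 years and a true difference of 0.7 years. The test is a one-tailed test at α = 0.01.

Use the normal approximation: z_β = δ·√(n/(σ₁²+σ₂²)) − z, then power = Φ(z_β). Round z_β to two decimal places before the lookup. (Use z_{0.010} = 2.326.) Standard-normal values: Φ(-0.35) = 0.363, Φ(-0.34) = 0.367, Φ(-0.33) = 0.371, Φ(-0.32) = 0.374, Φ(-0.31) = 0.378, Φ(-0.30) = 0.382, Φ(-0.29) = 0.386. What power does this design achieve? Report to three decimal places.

Power ≈ 0.363

z_β = δ·√(n/(σ₁²+σ₂²)) − z_α
    = 0.7 · √(368/46.08) − 2.326
    = 0.7 · 2.82597 − 2.326
    = 1.9782 − 2.326 = -0.3478 → -0.35
Power = Φ(-0.35) = 0.363.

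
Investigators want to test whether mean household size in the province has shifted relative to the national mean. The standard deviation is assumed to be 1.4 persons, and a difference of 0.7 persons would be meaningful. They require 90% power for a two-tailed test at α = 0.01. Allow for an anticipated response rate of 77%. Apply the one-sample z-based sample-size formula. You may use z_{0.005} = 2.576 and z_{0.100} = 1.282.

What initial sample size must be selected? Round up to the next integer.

n = 78

n = (z_{α/2} + z_β)² · σ² / δ²
  = (2.576 + 1.282)² · 1.4² / 0.7²
  = 14.8842 · 1.96 / 0.49
  = 59.54
Adjust for 77% response: 59.54 / 0.77 = 77.32.
Round up → n = 78.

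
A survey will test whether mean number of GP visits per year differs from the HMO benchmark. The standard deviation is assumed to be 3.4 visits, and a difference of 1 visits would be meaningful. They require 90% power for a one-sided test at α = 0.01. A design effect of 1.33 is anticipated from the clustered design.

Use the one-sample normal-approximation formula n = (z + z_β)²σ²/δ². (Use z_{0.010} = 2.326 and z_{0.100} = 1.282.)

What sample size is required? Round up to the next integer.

n = (z_α + z_β)² · σ² / δ²
  = (2.326 + 1.282)² · 3.4² / 1²
  = 13.0177 · 11.56 / 1
  = 150.48
Design effect: 1.33 × 150.48 = 200.14.
Round up → n = 201.

n = 201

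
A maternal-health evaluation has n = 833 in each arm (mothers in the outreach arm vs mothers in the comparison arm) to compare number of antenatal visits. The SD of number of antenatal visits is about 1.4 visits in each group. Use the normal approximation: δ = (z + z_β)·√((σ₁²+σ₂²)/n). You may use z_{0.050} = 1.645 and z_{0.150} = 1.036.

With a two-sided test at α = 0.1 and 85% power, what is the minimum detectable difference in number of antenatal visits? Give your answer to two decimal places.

δ = (z_{α/2} + z_β) · √((σ₁²+σ₂²)/n)
  = (1.645 + 1.036) · √(3.92/833)
  = 2.681 · √0.00471
  = 2.681 · 0.0686
  = 0.1839

Minimum detectable difference ≈ 0.18 visits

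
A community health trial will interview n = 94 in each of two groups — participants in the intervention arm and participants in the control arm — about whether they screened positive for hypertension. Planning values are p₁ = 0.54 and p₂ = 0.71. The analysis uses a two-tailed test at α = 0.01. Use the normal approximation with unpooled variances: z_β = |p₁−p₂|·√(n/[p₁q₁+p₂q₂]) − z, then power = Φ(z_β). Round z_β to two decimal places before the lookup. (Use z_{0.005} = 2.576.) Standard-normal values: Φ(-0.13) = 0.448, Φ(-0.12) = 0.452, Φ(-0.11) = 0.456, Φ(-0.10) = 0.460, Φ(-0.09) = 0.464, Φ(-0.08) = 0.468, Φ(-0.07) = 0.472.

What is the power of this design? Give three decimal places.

Power ≈ 0.448

z_β = |p₁−p₂|·√(n/[p₁q₁+p₂q₂]) − z_{α/2}
    = 0.17 · √(94/0.4543) − 2.576
    = 0.17 · 14.3844 − 2.576
    = 2.4454 − 2.576 = -0.1306 → -0.13
Power = Φ(-0.13) = 0.448.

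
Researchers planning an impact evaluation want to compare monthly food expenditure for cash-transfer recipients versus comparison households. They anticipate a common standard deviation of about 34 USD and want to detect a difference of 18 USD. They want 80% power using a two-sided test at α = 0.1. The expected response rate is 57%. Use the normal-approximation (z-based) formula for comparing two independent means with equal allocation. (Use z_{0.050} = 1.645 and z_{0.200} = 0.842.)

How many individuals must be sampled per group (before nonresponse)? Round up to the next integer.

n = (z_{α/2} + z_β)² · (σ₁² + σ₂²) / δ²
  = (1.645 + 0.842)² · (2·34² = 2312) / 18²
  = 6.1852 · 2312 / 324
  = 44.14
Adjust for 57% response: 44.14 / 0.57 = 77.43.
Round up → n = 78 per group.

n = 78 per group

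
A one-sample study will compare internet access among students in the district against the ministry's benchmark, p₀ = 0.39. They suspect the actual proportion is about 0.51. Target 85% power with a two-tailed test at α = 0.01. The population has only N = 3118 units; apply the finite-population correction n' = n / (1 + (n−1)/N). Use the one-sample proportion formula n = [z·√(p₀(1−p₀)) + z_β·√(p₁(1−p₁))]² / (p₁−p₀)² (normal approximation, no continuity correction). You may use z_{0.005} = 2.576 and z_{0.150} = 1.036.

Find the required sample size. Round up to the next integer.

n = [z_{α/2}·√(p₀q₀) + z_β·√(p₁q₁)]² / (p₁ − p₀)²
  = [2.576·√(0.39·0.61) + 1.036·√(0.51·0.49)]² / (0.12)²
  = [2.576·0.4877 + 1.036·0.4999]² / 0.0144
  = [1.7743]² / 0.0144
  = 218.63
Finite-population correction (N = 3118): 218.63 / (1 + (218.63 − 1)/3118) = 204.37.
Round up → n = 205.

n = 205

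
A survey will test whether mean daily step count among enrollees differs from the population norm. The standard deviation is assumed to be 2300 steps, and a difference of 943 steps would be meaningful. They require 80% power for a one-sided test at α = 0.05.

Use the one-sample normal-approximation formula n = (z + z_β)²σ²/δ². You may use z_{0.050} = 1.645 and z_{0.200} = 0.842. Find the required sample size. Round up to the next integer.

n = (z_α + z_β)² · σ² / δ²
  = (1.645 + 0.842)² · 2300² / 943²
  = 6.1852 · 5290000 / 889249
  = 36.79
Round up → n = 37.

n = 37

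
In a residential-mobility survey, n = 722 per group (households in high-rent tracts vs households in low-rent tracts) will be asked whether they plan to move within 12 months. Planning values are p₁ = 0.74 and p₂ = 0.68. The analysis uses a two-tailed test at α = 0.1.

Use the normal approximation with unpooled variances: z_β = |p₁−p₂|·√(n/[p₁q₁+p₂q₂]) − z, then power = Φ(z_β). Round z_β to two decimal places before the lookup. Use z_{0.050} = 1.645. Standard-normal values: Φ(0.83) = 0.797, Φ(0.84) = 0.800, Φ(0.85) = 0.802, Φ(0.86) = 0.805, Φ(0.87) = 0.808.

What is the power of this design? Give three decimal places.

z_β = |p₁−p₂|·√(n/[p₁q₁+p₂q₂]) − z_{α/2}
    = 0.06 · √(722/0.4100) − 1.645
    = 0.06 · 41.9640 − 1.645
    = 2.5178 − 1.645 = 0.8728 → 0.87
Power = Φ(0.87) = 0.808.

Power ≈ 0.808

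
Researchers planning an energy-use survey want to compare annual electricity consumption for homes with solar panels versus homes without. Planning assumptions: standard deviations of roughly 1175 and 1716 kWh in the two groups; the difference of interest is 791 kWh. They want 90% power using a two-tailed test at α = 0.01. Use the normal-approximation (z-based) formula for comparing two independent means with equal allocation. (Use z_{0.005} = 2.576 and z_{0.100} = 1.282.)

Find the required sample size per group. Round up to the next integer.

n = 103 per group

n = (z_{α/2} + z_β)² · (σ₁² + σ₂²) / δ²
  = (2.576 + 1.282)² · (1175² + 1716² = 4325281) / 791²
  = 14.8842 · 4325281 / 625681
  = 102.89
Round up → n = 103 per group.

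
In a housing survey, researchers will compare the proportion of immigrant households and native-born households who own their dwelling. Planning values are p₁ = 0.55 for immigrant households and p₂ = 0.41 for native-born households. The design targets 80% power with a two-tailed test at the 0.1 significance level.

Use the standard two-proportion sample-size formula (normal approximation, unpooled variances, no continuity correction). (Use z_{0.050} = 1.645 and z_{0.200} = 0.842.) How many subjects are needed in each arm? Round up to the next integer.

n = (z_{α/2} + z_β)² · [p₁(1−p₁) + p₂(1−p₂)] / (p₁ − p₂)²
  = (1.645 + 0.842)² · (0.55·0.45 + 0.41·0.59) / (0.14)²
  = (2.487)² · (0.2475 + 0.2419) / 0.0196
  = 6.1852 · 0.4894 / 0.0196
  = 154.44
Round up → n = 155 per group.

n = 155 per group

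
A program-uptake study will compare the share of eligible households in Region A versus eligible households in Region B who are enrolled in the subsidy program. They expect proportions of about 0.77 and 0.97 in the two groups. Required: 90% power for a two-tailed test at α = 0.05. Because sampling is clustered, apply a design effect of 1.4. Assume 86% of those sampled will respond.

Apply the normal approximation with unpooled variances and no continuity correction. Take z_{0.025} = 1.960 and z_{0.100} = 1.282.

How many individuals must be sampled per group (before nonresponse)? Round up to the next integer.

n = (z_{α/2} + z_β)² · [p₁(1−p₁) + p₂(1−p₂)] / (p₁ − p₂)²
  = (1.960 + 1.282)² · (0.77·0.23 + 0.97·0.03) / (-0.20)²
  = (3.242)² · (0.1771 + 0.0291) / 0.0400
  = 10.5106 · 0.2062 / 0.0400
  = 54.18
Design effect: 1.4 × 54.18 = 75.85.
Adjust for 86% response: 75.85 / 0.86 = 88.20.
Round up → n = 89 per group.

n = 89 per group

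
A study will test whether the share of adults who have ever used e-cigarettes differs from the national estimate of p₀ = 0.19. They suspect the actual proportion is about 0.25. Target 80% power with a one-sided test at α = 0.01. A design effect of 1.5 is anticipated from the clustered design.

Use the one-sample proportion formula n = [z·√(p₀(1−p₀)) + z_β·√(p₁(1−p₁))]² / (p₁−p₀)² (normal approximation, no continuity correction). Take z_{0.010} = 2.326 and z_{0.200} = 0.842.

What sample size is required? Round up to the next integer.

n = 680

n = [z_α·√(p₀q₀) + z_β·√(p₁q₁)]² / (p₁ − p₀)²
  = [2.326·√(0.19·0.81) + 0.842·√(0.25·0.75)]² / (0.06)²
  = [2.326·0.3923 + 0.842·0.4330]² / 0.0036
  = [1.2771]² / 0.0036
  = 453.04
Design effect: 1.5 × 453.04 = 679.56.
Round up → n = 680.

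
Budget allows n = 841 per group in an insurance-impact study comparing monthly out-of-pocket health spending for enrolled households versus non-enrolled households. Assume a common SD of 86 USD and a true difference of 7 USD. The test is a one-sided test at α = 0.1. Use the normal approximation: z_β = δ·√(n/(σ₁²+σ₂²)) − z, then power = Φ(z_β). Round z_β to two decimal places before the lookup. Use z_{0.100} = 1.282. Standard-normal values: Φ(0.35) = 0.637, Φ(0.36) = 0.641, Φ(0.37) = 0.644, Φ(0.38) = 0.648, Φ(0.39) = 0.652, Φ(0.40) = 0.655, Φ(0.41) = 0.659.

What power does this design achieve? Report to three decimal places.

Power ≈ 0.652

z_β = δ·√(n/(σ₁²+σ₂²)) − z_α
    = 7 · √(841/14792) − 1.282
    = 7 · 0.23844 − 1.282
    = 1.6691 − 1.282 = 0.3871 → 0.39
Power = Φ(0.39) = 0.652.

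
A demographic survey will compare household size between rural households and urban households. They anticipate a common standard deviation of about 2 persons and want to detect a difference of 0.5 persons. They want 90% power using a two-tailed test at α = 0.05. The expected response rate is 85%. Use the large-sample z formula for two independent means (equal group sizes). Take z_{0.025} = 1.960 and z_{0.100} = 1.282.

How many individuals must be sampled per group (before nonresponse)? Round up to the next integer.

n = 396 per group

n = (z_{α/2} + z_β)² · (σ₁² + σ₂²) / δ²
  = (1.960 + 1.282)² · (2·2² = 8) / 0.5²
  = 10.5106 · 8 / 0.25
  = 336.34
Adjust for 85% response: 336.34 / 0.85 = 395.69.
Round up → n = 396 per group.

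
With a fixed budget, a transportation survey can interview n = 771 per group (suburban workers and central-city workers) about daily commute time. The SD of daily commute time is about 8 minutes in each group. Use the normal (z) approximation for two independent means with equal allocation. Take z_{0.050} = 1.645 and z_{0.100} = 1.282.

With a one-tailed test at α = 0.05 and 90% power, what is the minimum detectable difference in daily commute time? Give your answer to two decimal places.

Minimum detectable difference ≈ 1.19 minutes

δ = (z_α + z_β) · √((σ₁²+σ₂²)/n)
  = (1.645 + 1.282) · √(128/771)
  = 2.927 · √0.16602
  = 2.927 · 0.4075
  = 1.1926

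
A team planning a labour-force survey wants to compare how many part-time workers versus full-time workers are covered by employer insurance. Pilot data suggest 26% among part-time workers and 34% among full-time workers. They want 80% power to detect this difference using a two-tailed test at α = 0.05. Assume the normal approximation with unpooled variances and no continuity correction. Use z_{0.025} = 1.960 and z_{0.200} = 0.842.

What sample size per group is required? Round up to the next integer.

n = 512 per group

n = (z_{α/2} + z_β)² · [p₁(1−p₁) + p₂(1−p₂)] / (p₁ − p₂)²
  = (1.960 + 0.842)² · (0.26·0.74 + 0.34·0.66) / (-0.08)²
  = (2.802)² · (0.1924 + 0.2244) / 0.0064
  = 7.8512 · 0.4168 / 0.0064
  = 511.31
Round up → n = 512 per group.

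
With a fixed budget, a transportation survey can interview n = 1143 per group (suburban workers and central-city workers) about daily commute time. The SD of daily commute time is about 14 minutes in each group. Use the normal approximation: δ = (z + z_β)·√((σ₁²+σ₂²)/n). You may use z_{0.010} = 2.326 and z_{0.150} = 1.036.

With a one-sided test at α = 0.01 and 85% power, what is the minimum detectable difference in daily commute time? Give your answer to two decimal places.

Minimum detectable difference ≈ 1.97 minutes

δ = (z_α + z_β) · √((σ₁²+σ₂²)/n)
  = (2.326 + 1.036) · √(392/1143)
  = 3.362 · √0.34296
  = 3.362 · 0.5856
  = 1.9689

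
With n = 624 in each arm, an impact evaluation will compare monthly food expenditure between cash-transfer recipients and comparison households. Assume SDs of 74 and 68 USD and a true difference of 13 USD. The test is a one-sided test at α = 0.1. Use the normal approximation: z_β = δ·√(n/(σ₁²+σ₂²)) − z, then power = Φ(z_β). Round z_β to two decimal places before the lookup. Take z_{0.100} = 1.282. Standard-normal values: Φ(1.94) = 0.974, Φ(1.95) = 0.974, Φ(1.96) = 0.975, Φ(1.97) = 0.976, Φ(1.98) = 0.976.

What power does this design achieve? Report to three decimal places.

z_β = δ·√(n/(σ₁²+σ₂²)) − z_α
    = 13 · √(624/10100) − 1.282
    = 13 · 0.24856 − 1.282
    = 3.2313 − 1.282 = 1.9493 → 1.95
Power = Φ(1.95) = 0.974.

Power ≈ 0.974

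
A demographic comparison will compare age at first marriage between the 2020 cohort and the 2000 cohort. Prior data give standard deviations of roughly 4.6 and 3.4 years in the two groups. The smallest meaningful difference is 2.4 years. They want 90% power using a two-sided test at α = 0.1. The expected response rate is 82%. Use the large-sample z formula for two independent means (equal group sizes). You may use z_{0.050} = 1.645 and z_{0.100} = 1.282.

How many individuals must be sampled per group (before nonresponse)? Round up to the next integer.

n = 60 per group

n = (z_{α/2} + z_β)² · (σ₁² + σ₂²) / δ²
  = (1.645 + 1.282)² · (4.6² + 3.4² = 32.72) / 2.4²
  = 8.5673 · 32.72 / 5.76
  = 48.67
Adjust for 82% response: 48.67 / 0.82 = 59.35.
Round up → n = 60 per group.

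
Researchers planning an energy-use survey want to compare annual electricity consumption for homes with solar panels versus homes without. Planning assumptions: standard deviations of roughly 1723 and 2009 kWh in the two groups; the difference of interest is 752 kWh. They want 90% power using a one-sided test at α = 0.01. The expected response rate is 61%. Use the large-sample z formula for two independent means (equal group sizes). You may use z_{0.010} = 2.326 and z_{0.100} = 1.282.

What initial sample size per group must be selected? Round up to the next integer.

n = 265 per group

n = (z_α + z_β)² · (σ₁² + σ₂²) / δ²
  = (2.326 + 1.282)² · (1723² + 2009² = 7004810) / 752²
  = 13.0177 · 7004810 / 565504
  = 161.25
Adjust for 61% response: 161.25 / 0.61 = 264.34.
Round up → n = 265 per group.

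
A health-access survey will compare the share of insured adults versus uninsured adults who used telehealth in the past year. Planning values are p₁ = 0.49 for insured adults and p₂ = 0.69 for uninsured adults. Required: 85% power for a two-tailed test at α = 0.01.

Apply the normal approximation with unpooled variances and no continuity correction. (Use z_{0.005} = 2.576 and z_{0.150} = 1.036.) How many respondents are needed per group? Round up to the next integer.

n = (z_{α/2} + z_β)² · [p₁(1−p₁) + p₂(1−p₂)] / (p₁ − p₂)²
  = (2.576 + 1.036)² · (0.49·0.51 + 0.69·0.31) / (-0.20)²
  = (3.612)² · (0.2499 + 0.2139) / 0.0400
  = 13.0465 · 0.4638 / 0.0400
  = 151.27
Round up → n = 152 per group.

n = 152 per group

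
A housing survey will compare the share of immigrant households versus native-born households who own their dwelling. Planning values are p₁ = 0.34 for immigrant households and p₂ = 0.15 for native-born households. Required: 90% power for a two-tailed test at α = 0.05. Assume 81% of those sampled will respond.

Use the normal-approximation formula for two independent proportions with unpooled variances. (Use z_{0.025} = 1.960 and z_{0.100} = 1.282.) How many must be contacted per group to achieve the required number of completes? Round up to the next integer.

n = (z_{α/2} + z_β)² · [p₁(1−p₁) + p₂(1−p₂)] / (p₁ − p₂)²
  = (1.960 + 1.282)² · (0.34·0.66 + 0.15·0.85) / (0.19)²
  = (3.242)² · (0.2244 + 0.1275) / 0.0361
  = 10.5106 · 0.3519 / 0.0361
  = 102.46
Adjust for 81% response: 102.46 / 0.81 = 126.49.
Round up → n = 127 per group.

n = 127 per group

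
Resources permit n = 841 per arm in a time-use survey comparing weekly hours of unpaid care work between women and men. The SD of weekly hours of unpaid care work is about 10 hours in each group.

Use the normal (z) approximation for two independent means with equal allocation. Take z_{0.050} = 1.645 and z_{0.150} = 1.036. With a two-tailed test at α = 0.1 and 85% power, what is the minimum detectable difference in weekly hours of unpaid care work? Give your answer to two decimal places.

δ = (z_{α/2} + z_β) · √((σ₁²+σ₂²)/n)
  = (1.645 + 1.036) · √(200/841)
  = 2.681 · √0.23781
  = 2.681 · 0.4877
  = 1.3074

Minimum detectable difference ≈ 1.31 hours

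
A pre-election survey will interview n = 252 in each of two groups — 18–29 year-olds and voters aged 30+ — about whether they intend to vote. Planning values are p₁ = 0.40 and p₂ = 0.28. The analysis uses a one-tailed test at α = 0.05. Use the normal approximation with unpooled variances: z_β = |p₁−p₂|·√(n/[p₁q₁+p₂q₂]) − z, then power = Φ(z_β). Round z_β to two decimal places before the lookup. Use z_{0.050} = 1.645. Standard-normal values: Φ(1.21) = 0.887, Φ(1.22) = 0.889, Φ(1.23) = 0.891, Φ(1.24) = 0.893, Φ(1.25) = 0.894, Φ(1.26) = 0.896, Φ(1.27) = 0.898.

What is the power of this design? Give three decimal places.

z_β = |p₁−p₂|·√(n/[p₁q₁+p₂q₂]) − z_α
    = 0.12 · √(252/0.4416) − 1.645
    = 0.12 · 23.8883 − 1.645
    = 2.8666 − 1.645 = 1.2216 → 1.22
Power = Φ(1.22) = 0.889.

Power ≈ 0.889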